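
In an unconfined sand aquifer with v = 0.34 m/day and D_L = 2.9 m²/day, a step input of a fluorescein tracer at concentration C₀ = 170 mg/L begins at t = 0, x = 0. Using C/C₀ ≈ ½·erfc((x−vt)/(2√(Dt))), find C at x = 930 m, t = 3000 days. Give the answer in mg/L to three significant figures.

128 mg/L

For a continuous step input, C/C₀ ≈ ½·erfc((x−vt)/(2√(Dt))).
vt = 0.34 × 3000 = 1020 m and 2√(Dt) = 2√(2.9 × 3000) = 186.5 m.
Argument (x−vt)/(2√(Dt)) = (930 − 1020)/186.5 = -0.4826; ½·erfc(-0.4826) = 0.7525.
C = 170 × 0.7525 = 128 mg/L.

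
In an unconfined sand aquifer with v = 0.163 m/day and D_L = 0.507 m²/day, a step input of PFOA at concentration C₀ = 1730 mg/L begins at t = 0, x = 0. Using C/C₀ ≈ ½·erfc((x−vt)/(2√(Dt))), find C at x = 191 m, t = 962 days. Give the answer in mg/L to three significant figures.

237 mg/L

For a continuous step input, C/C₀ ≈ ½·erfc((x−vt)/(2√(Dt))).
vt = 0.163 × 962 = 156.806 m and 2√(Dt) = 2√(0.507 × 962) = 44.17 m.
Argument (x−vt)/(2√(Dt)) = (191 − 156.806)/44.17 = 0.7741; ½·erfc(0.7741) = 0.1368.
C = 1730 × 0.1368 = 237 mg/L.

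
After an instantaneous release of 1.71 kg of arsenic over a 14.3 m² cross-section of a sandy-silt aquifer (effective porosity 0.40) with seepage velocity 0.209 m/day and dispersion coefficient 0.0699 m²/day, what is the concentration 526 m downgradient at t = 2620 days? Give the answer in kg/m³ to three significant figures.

0.00330 kg/m³

For an instantaneous plane source, C(x,t) = M/(n_e·A·√(4πDt)) · exp(−(x−vt)²/(4Dt)), with n_e·A the pore (flow) area.
Plume center vt = 0.209 × 2620 = 547.58 m, so the well at 526 m is 21.58 m upgradient of the peak.
√(4πDt) = 47.97 m, giving peak height M/(n_e·A·√(4πDt)) = 1.71/(0.40 × 14.3 × 47.97) = 0.006232 kg/m³.
(x−vt)²/(4Dt) = (-21.58)²/(4 × 0.0699 × 2620) = 0.6357; exp(−0.6357) = 0.5296.
C = 0.006232 × 0.5296 = 0.00330 kg/m³.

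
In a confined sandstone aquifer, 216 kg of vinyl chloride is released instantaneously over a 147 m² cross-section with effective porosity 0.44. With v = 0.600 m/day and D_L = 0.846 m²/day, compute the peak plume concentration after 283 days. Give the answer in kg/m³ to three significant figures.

The peak of an instantaneous 1D plume sits at x = vt; there the Gaussian factor is 1 and C_max = M/(n_e·A·√(4πDt)), where n_e·A is the pore area the mass is dissolved in.
√(4πDt) = √(4π × 0.846 × 283) = 54.85 m, so C_max = 216/(0.44 × 147 × 54.85) = 0.0609 kg/m³.

0.0609 kg/m³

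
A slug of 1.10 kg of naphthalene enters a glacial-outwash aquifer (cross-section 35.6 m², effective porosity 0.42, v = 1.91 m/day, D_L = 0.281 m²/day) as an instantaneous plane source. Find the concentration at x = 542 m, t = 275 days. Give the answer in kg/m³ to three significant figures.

For an instantaneous plane source, C(x,t) = M/(n_e·A·√(4πDt)) · exp(−(x−vt)²/(4Dt)), with n_e·A the pore (flow) area.
Plume center vt = 1.91 × 275 = 525.25 m, so the well at 542 m is 16.75 m downgradient of the peak.
√(4πDt) = 31.16 m, giving peak height M/(n_e·A·√(4πDt)) = 1.10/(0.42 × 35.6 × 31.16) = 0.002361 kg/m³.
(x−vt)²/(4Dt) = (16.75)²/(4 × 0.281 × 275) = 0.9077; exp(−0.9077) = 0.4035.
C = 0.002361 × 0.4035 = 0.000953 kg/m³.

0.000953 kg/m³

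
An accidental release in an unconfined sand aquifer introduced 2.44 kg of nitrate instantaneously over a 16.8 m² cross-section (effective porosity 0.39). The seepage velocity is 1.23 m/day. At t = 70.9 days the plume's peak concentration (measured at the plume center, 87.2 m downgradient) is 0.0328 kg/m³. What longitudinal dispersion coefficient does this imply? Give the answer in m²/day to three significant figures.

At the plume center C_max = M/(n_e·A·√(4πDt)), so D = M²/(4πt·(n_e·A·C_max)²).
n_e·A·C_max = 0.39 × 16.8 × 0.0328 = 0.2149 kg/m.
D = 2.44²/(4π × 70.9 × 0.2149²) = 0.145 m²/day.

0.145 m²/day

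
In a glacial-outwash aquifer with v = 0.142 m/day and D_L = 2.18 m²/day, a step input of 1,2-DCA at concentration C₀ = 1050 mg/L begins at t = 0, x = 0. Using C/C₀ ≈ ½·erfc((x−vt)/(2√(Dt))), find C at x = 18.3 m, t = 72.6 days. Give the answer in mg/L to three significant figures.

343 mg/L

For a continuous step input, C/C₀ ≈ ½·erfc((x−vt)/(2√(Dt))).
vt = 0.142 × 72.6 = 10.3092 m and 2√(Dt) = 2√(2.18 × 72.6) = 25.16 m.
Argument (x−vt)/(2√(Dt)) = (18.3 − 10.3092)/25.16 = 0.3176; ½·erfc(0.3176) = 0.3267.
C = 1050 × 0.3267 = 343 mg/L.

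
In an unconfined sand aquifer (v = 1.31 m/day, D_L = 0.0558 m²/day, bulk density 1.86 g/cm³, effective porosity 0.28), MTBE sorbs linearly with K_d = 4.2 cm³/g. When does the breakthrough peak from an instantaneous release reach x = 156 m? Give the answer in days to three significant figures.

Retardation factor R = 1 + ρ_b·K_d/n = 1 + 1.86 × 4.2/0.28 = 28.90.
Sorption retards both mechanisms: v_R = v/R = 0.04533 m/day, D_R = D/R = 0.001931 m²/day.
Peak time from v_R²t² + 2D_R t − x² = 0: t = (√(D_R² + v_R²x²) − D_R)/v_R².
√(D_R² + v_R²x²) = √(0.001931² + 0.04533² × 156²) = 7.071; v_R² = 0.002055.
t = (7.071 − 0.001931)/0.002055 = 3440 days.

3440 days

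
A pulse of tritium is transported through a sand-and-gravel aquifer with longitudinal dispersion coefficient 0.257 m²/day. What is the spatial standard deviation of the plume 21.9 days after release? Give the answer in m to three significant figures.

Dispersive spreading gives a Gaussian with σ² = 2Dt; advection only shifts the center.
σ = √(2 × 0.257 × 21.9) = 3.36 m.

3.36 m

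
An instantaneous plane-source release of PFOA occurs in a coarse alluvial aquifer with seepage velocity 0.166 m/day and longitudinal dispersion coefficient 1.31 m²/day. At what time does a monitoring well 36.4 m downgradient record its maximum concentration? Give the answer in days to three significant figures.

177 days

For the 1D instantaneous-source solution, setting ∂C/∂t = 0 at fixed x gives v²t² + 2Dt − x² = 0, so t = (√(D² + v²x²) − D)/v².
√(D² + v²x²) = √(1.31² + 0.166² × 36.4²) = 6.183; v² = 0.027556.
t = (6.183 − 1.31)/0.027556 = 177 days (vs. the pure-advection estimate x/v = 219 d).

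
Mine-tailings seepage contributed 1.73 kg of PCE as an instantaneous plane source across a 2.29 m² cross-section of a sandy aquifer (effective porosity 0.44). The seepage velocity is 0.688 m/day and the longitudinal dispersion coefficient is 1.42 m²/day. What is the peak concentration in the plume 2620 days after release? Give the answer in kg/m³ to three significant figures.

0.00794 kg/m³

The peak of an instantaneous 1D plume sits at x = vt; there the Gaussian factor is 1 and C_max = M/(n_e·A·√(4πDt)), where n_e·A is the pore area the mass is dissolved in.
√(4πDt) = √(4π × 1.42 × 2620) = 216.2 m, so C_max = 1.73/(0.44 × 2.29 × 216.2) = 0.00794 kg/m³.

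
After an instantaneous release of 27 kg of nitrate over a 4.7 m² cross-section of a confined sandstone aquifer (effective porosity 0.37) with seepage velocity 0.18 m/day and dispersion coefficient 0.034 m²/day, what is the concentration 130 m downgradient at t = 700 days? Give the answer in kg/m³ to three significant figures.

0.759 kg/m³

For an instantaneous plane source, C(x,t) = M/(n_e·A·√(4πDt)) · exp(−(x−vt)²/(4Dt)), with n_e·A the pore (flow) area.
Plume center vt = 0.18 × 700 = 126 m, so the well at 130 m is 4 m downgradient of the peak.
√(4πDt) = 17.29 m, giving peak height M/(n_e·A·√(4πDt)) = 27/(0.37 × 4.7 × 17.29) = 0.8980 kg/m³.
(x−vt)²/(4Dt) = (4)²/(4 × 0.034 × 700) = 0.1681; exp(−0.1681) = 0.8453.
C = 0.8980 × 0.8453 = 0.759 kg/m³.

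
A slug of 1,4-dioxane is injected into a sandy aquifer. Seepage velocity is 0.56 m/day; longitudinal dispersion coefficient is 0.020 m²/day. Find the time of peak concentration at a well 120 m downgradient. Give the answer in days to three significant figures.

214 days

For the 1D instantaneous-source solution, setting ∂C/∂t = 0 at fixed x gives v²t² + 2Dt − x² = 0, so t = (√(D² + v²x²) − D)/v².
√(D² + v²x²) = √(0.020² + 0.56² × 120²) = 67.20; v² = 0.3136.
t = (67.20 − 0.020)/0.3136 = 214 days (vs. the pure-advection estimate x/v = 214 d).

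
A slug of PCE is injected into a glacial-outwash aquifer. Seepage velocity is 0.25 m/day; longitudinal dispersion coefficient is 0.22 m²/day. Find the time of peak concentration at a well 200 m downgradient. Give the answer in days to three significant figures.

For the 1D instantaneous-source solution, setting ∂C/∂t = 0 at fixed x gives v²t² + 2Dt − x² = 0, so t = (√(D² + v²x²) − D)/v².
√(D² + v²x²) = √(0.22² + 0.25² × 200²) = 50.00; v² = 0.0625.
t = (50.00 − 0.22)/0.0625 = 796 days (vs. the pure-advection estimate x/v = 800 d).

796 days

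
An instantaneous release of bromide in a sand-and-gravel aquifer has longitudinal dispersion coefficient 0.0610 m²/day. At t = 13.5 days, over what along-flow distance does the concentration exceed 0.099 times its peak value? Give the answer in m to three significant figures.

5.52 m

The plume is Gaussian with σ = √(2Dt) = √(2 × 0.0610 × 13.5) = 1.283 m.
C/C_peak = exp(−Δx²/(2σ²)) = 0.099 ⇒ Δx = σ·√(−2 ln 0.099) = 1.283 × 2.151 = 2.760 m.
Width = 2Δx = 5.52 m.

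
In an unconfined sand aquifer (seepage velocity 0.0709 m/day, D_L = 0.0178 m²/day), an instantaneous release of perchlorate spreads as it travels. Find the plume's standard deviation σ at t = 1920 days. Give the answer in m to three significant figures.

Dispersive spreading gives a Gaussian with σ² = 2Dt; advection only shifts the center.
σ = √(2 × 0.0178 × 1920) = 8.27 m.

8.27 m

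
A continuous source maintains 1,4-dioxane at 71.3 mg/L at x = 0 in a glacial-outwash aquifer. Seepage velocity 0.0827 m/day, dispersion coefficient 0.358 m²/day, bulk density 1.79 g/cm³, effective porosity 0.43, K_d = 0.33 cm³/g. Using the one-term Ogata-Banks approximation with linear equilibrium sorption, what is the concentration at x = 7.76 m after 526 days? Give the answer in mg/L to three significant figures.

Retardation factor R = 1 + ρ_b·K_d/n = 1 + 1.79 × 0.33/0.43 = 2.374.
Sorption retards both mechanisms: v_R = v/R = 0.03484 m/day, D_R = D/R = 0.1508 m²/day.
v_R·t = 0.03484 × 526 = 18.32584 m; 2√(D_R t) = 17.81 m; argument = (7.76 − 18.32584)/17.81 = -0.5933.
C = C₀ × ½·erfc(-0.5933) = 71.3 × 0.7993 = 57.0 mg/L.

57.0 mg/L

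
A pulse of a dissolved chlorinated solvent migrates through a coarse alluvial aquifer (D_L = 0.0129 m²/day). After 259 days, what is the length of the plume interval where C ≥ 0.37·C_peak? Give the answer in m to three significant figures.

7.29 m

The plume is Gaussian with σ = √(2Dt) = √(2 × 0.0129 × 259) = 2.585 m.
C/C_peak = exp(−Δx²/(2σ²)) = 0.37 ⇒ Δx = σ·√(−2 ln 0.37) = 2.585 × 1.410 = 3.645 m.
Width = 2Δx = 7.29 m.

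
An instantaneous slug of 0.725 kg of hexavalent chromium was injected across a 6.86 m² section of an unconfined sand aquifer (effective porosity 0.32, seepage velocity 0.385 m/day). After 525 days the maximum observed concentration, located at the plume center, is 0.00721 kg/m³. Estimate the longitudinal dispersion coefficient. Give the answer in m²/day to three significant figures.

0.318 m²/day

At the plume center C_max = M/(n_e·A·√(4πDt)), so D = M²/(4πt·(n_e·A·C_max)²).
n_e·A·C_max = 0.32 × 6.86 × 0.00721 = 0.01583 kg/m.
D = 0.725²/(4π × 525 × 0.01583²) = 0.318 m²/day.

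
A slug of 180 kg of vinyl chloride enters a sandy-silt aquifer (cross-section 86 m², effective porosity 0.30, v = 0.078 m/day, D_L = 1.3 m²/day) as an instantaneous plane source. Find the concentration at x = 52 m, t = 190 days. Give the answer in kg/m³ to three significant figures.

0.0309 kg/m³

For an instantaneous plane source, C(x,t) = M/(n_e·A·√(4πDt)) · exp(−(x−vt)²/(4Dt)), with n_e·A the pore (flow) area.
Plume center vt = 0.078 × 190 = 14.82 m, so the well at 52 m is 37.18 m downgradient of the peak.
√(4πDt) = 55.71 m, giving peak height M/(n_e·A·√(4πDt)) = 180/(0.30 × 86 × 55.71) = 0.1252 kg/m³.
(x−vt)²/(4Dt) = (37.18)²/(4 × 1.3 × 190) = 1.399; exp(−1.399) = 0.2468.
C = 0.1252 × 0.2468 = 0.0309 kg/m³.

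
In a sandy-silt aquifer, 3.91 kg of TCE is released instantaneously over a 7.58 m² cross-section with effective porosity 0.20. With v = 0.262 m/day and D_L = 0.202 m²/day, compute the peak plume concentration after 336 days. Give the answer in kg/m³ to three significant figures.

0.0883 kg/m³

The peak of an instantaneous 1D plume sits at x = vt; there the Gaussian factor is 1 and C_max = M/(n_e·A·√(4πDt)), where n_e·A is the pore area the mass is dissolved in.
√(4πDt) = √(4π × 0.202 × 336) = 29.20 m, so C_max = 3.91/(0.20 × 7.58 × 29.20) = 0.0883 kg/m³.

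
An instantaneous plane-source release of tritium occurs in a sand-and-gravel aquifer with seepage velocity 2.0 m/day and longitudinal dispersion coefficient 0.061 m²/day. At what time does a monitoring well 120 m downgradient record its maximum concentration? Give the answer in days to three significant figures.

60.0 days

For the 1D instantaneous-source solution, setting ∂C/∂t = 0 at fixed x gives v²t² + 2Dt − x² = 0, so t = (√(D² + v²x²) − D)/v².
√(D² + v²x²) = √(0.061² + 2.0² × 120²) = 240.0; v² = 4.
t = (240.0 − 0.061)/4 = 60.0 days (vs. the pure-advection estimate x/v = 60.0 d).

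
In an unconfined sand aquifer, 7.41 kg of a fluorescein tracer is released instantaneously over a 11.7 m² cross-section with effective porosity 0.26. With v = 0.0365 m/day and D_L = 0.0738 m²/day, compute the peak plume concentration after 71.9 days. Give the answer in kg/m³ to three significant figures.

0.298 kg/m³

The peak of an instantaneous 1D plume sits at x = vt; there the Gaussian factor is 1 and C_max = M/(n_e·A·√(4πDt)), where n_e·A is the pore area the mass is dissolved in.
√(4πDt) = √(4π × 0.0738 × 71.9) = 8.166 m, so C_max = 7.41/(0.26 × 11.7 × 8.166) = 0.298 kg/m³.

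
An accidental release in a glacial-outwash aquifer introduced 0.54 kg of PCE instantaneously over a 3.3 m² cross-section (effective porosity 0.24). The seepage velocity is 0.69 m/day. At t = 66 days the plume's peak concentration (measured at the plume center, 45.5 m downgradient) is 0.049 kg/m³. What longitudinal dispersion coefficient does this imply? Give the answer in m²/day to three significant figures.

At the plume center C_max = M/(n_e·A·√(4πDt)), so D = M²/(4πt·(n_e·A·C_max)²).
n_e·A·C_max = 0.24 × 3.3 × 0.049 = 0.03881 kg/m.
D = 0.54²/(4π × 66 × 0.03881²) = 0.233 m²/day.

0.233 m²/day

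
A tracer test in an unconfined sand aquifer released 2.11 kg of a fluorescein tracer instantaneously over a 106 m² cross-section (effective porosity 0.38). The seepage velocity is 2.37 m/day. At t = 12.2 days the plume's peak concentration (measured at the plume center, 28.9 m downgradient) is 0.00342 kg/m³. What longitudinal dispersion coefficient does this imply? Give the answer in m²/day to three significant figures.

At the plume center C_max = M/(n_e·A·√(4πDt)), so D = M²/(4πt·(n_e·A·C_max)²).
n_e·A·C_max = 0.38 × 106 × 0.00342 = 0.1378 kg/m.
D = 2.11²/(4π × 12.2 × 0.1378²) = 1.53 m²/day.

1.53 m²/day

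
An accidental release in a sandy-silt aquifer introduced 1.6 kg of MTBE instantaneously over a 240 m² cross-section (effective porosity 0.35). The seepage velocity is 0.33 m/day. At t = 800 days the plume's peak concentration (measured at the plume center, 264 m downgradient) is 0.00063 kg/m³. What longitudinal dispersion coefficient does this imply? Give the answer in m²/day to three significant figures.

0.0909 m²/day

At the plume center C_max = M/(n_e·A·√(4πDt)), so D = M²/(4πt·(n_e·A·C_max)²).
n_e·A·C_max = 0.35 × 240 × 0.00063 = 0.05292 kg/m.
D = 1.6²/(4π × 800 × 0.05292²) = 0.0909 m²/day.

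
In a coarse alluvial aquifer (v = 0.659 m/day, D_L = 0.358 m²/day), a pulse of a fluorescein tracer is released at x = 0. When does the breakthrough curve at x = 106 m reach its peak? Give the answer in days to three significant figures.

For the 1D instantaneous-source solution, setting ∂C/∂t = 0 at fixed x gives v²t² + 2Dt − x² = 0, so t = (√(D² + v²x²) − D)/v².
√(D² + v²x²) = √(0.358² + 0.659² × 106²) = 69.85; v² = 0.434281.
t = (69.85 − 0.358)/0.434281 = 160 days (vs. the pure-advection estimate x/v = 161 d).

160 days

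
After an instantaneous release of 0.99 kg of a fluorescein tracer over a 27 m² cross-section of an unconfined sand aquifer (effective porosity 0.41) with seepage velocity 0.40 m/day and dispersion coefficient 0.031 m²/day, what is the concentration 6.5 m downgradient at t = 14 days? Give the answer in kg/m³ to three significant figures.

0.0240 kg/m³

For an instantaneous plane source, C(x,t) = M/(n_e·A·√(4πDt)) · exp(−(x−vt)²/(4Dt)), with n_e·A the pore (flow) area.
Plume center vt = 0.40 × 14 = 5.6 m, so the well at 6.5 m is 0.9 m downgradient of the peak.
√(4πDt) = 2.335 m, giving peak height M/(n_e·A·√(4πDt)) = 0.99/(0.41 × 27 × 2.335) = 0.03830 kg/m³.
(x−vt)²/(4Dt) = (0.9)²/(4 × 0.031 × 14) = 0.4666; exp(−0.4666) = 0.6271.
C = 0.03830 × 0.6271 = 0.0240 kg/m³.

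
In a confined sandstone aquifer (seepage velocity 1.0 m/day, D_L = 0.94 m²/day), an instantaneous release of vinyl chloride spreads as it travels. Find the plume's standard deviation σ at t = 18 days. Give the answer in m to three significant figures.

Dispersive spreading gives a Gaussian with σ² = 2Dt; advection only shifts the center.
σ = √(2 × 0.94 × 18) = 5.82 m.

5.82 m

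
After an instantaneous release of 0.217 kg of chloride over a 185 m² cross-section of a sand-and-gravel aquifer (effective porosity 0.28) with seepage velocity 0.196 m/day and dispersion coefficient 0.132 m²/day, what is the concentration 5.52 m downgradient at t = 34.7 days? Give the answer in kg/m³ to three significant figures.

For an instantaneous plane source, C(x,t) = M/(n_e·A·√(4πDt)) · exp(−(x−vt)²/(4Dt)), with n_e·A the pore (flow) area.
Plume center vt = 0.196 × 34.7 = 6.8012 m, so the well at 5.52 m is 1.2812 m upgradient of the peak.
√(4πDt) = 7.587 m, giving peak height M/(n_e·A·√(4πDt)) = 0.217/(0.28 × 185 × 7.587) = 0.0005522 kg/m³.
(x−vt)²/(4Dt) = (-1.2812)²/(4 × 0.132 × 34.7) = 0.08959; exp(−0.08959) = 0.9143.
C = 0.0005522 × 0.9143 = 0.000505 kg/m³.

0.000505 kg/m³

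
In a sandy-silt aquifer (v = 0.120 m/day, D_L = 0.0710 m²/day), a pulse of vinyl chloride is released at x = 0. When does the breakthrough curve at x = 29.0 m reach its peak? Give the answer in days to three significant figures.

For the 1D instantaneous-source solution, setting ∂C/∂t = 0 at fixed x gives v²t² + 2Dt − x² = 0, so t = (√(D² + v²x²) − D)/v².
√(D² + v²x²) = √(0.0710² + 0.120² × 29.0²) = 3.481; v² = 0.0144.
t = (3.481 − 0.0710)/0.0144 = 237 days (vs. the pure-advection estimate x/v = 242 d).

237 days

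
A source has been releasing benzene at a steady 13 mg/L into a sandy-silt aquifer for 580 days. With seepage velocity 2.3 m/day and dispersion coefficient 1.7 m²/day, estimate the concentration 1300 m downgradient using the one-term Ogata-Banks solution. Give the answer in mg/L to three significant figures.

For a continuous step input, C/C₀ ≈ ½·erfc((x−vt)/(2√(Dt))).
vt = 2.3 × 580 = 1334 m and 2√(Dt) = 2√(1.7 × 580) = 62.80 m.
Argument (x−vt)/(2√(Dt)) = (1300 − 1334)/62.80 = -0.5414; ½·erfc(-0.5414) = 0.7781.
C = 13 × 0.7781 = 10.1 mg/L.

10.1 mg/L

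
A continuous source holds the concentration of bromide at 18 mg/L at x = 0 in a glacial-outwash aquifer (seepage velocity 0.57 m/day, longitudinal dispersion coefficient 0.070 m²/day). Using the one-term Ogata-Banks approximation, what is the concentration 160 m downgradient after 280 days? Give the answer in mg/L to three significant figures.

8.54 mg/L

For a continuous step input, C/C₀ ≈ ½·erfc((x−vt)/(2√(Dt))).
vt = 0.57 × 280 = 159.6 m and 2√(Dt) = 2√(0.070 × 280) = 8.854 m.
Argument (x−vt)/(2√(Dt)) = (160 − 159.6)/8.854 = 0.04518; ½·erfc(0.04518) = 0.4745.
C = 18 × 0.4745 = 8.54 mg/L.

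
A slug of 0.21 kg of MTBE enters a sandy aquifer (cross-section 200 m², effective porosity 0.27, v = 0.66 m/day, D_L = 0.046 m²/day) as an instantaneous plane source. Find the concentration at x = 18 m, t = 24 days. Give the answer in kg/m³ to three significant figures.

For an instantaneous plane source, C(x,t) = M/(n_e·A·√(4πDt)) · exp(−(x−vt)²/(4Dt)), with n_e·A the pore (flow) area.
Plume center vt = 0.66 × 24 = 15.84 m, so the well at 18 m is 2.16 m downgradient of the peak.
√(4πDt) = 3.725 m, giving peak height M/(n_e·A·√(4πDt)) = 0.21/(0.27 × 200 × 3.725) = 0.001044 kg/m³.
(x−vt)²/(4Dt) = (2.16)²/(4 × 0.046 × 24) = 1.057; exp(−1.057) = 0.3475.
C = 0.001044 × 0.3475 = 0.000363 kg/m³.

0.000363 kg/m³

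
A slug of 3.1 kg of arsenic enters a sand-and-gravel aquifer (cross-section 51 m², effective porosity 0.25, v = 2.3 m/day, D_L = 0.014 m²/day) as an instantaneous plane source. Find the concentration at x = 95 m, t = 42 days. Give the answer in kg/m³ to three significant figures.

0.0301 kg/m³

For an instantaneous plane source, C(x,t) = M/(n_e·A·√(4πDt)) · exp(−(x−vt)²/(4Dt)), with n_e·A the pore (flow) area.
Plume center vt = 2.3 × 42 = 96.6 m, so the well at 95 m is 1.6 m upgradient of the peak.
√(4πDt) = 2.718 m, giving peak height M/(n_e·A·√(4πDt)) = 3.1/(0.25 × 51 × 2.718) = 0.08945 kg/m³.
(x−vt)²/(4Dt) = (-1.6)²/(4 × 0.014 × 42) = 1.088; exp(−1.088) = 0.3369.
C = 0.08945 × 0.3369 = 0.0301 kg/m³.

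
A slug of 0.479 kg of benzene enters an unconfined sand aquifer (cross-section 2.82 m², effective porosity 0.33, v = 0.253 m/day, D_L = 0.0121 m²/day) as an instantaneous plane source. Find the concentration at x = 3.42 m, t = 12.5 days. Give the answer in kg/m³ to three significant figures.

For an instantaneous plane source, C(x,t) = M/(n_e·A·√(4πDt)) · exp(−(x−vt)²/(4Dt)), with n_e·A the pore (flow) area.
Plume center vt = 0.253 × 12.5 = 3.1625 m, so the well at 3.42 m is 0.2575 m downgradient of the peak.
√(4πDt) = 1.379 m, giving peak height M/(n_e·A·√(4πDt)) = 0.479/(0.33 × 2.82 × 1.379) = 0.3733 kg/m³.
(x−vt)²/(4Dt) = (0.2575)²/(4 × 0.0121 × 12.5) = 0.1096; exp(−0.1096) = 0.8962.
C = 0.3733 × 0.8962 = 0.335 kg/m³.

0.335 kg/m³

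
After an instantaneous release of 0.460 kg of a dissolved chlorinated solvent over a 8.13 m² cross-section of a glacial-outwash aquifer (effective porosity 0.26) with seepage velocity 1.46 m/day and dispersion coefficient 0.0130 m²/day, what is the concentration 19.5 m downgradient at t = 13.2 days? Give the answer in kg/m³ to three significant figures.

For an instantaneous plane source, C(x,t) = M/(n_e·A·√(4πDt)) · exp(−(x−vt)²/(4Dt)), with n_e·A the pore (flow) area.
Plume center vt = 1.46 × 13.2 = 19.272 m, so the well at 19.5 m is 0.228 m downgradient of the peak.
√(4πDt) = 1.468 m, giving peak height M/(n_e·A·√(4πDt)) = 0.460/(0.26 × 8.13 × 1.468) = 0.1482 kg/m³.
(x−vt)²/(4Dt) = (0.228)²/(4 × 0.0130 × 13.2) = 0.07573; exp(−0.07573) = 0.9271.
C = 0.1482 × 0.9271 = 0.137 kg/m³.

0.137 kg/m³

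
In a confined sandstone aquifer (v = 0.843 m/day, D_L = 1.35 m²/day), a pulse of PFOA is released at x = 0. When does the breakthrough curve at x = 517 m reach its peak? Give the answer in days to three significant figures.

611 days

For the 1D instantaneous-source solution, setting ∂C/∂t = 0 at fixed x gives v²t² + 2Dt − x² = 0, so t = (√(D² + v²x²) − D)/v².
√(D² + v²x²) = √(1.35² + 0.843² × 517²) = 435.8; v² = 0.710649.
t = (435.8 − 1.35)/0.710649 = 611 days (vs. the pure-advection estimate x/v = 613 d).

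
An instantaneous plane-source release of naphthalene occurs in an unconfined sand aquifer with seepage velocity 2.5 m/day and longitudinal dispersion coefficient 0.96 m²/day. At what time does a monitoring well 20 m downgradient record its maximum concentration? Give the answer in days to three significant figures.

For the 1D instantaneous-source solution, setting ∂C/∂t = 0 at fixed x gives v²t² + 2Dt − x² = 0, so t = (√(D² + v²x²) − D)/v².
√(D² + v²x²) = √(0.96² + 2.5² × 20²) = 50.01; v² = 6.25.
t = (50.01 − 0.96)/6.25 = 7.85 days (vs. the pure-advection estimate x/v = 8.00 d).

7.85 days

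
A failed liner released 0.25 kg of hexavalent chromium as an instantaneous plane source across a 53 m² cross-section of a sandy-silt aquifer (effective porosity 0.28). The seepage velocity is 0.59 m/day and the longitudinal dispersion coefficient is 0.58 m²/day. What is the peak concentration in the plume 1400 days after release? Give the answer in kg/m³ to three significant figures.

The peak of an instantaneous 1D plume sits at x = vt; there the Gaussian factor is 1 and C_max = M/(n_e·A·√(4πDt)), where n_e·A is the pore area the mass is dissolved in.
√(4πDt) = √(4π × 0.58 × 1400) = 101.0 m, so C_max = 0.25/(0.28 × 53 × 101.0) = 0.000167 kg/m³.

0.000167 kg/m³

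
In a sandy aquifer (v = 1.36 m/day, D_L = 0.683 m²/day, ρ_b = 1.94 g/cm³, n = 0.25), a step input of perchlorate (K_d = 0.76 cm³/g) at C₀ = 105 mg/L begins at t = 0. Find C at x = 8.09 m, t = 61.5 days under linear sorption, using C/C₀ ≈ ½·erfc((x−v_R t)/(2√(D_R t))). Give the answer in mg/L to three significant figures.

92.0 mg/L

Retardation factor R = 1 + ρ_b·K_d/n = 1 + 1.94 × 0.76/0.25 = 6.898.
Sorption retards both mechanisms: v_R = v/R = 0.1972 m/day, D_R = D/R = 0.09901 m²/day.
v_R·t = 0.1972 × 61.5 = 12.1278 m; 2√(D_R t) = 4.935 m; argument = (8.09 − 12.1278)/4.935 = -0.8182.
C = C₀ × ½·erfc(-0.8182) = 105 × 0.8764 = 92.0 mg/L.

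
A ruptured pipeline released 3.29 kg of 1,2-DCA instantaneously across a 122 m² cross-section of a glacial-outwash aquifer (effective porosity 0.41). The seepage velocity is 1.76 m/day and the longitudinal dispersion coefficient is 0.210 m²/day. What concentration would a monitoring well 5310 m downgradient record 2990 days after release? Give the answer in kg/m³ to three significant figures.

For an instantaneous plane source, C(x,t) = M/(n_e·A·√(4πDt)) · exp(−(x−vt)²/(4Dt)), with n_e·A the pore (flow) area.
Plume center vt = 1.76 × 2990 = 5262.4 m, so the well at 5310 m is 47.6 m downgradient of the peak.
√(4πDt) = 88.83 m, giving peak height M/(n_e·A·√(4πDt)) = 3.29/(0.41 × 122 × 88.83) = 0.0007404 kg/m³.
(x−vt)²/(4Dt) = (47.6)²/(4 × 0.210 × 2990) = 0.9021; exp(−0.9021) = 0.4057.
C = 0.0007404 × 0.4057 = 0.000300 kg/m³.

0.000300 kg/m³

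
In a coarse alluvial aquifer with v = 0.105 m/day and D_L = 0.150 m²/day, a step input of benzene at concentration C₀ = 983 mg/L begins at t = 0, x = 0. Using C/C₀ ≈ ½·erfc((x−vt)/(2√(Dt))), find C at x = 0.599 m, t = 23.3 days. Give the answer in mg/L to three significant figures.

745 mg/L

For a continuous step input, C/C₀ ≈ ½·erfc((x−vt)/(2√(Dt))).
vt = 0.105 × 23.3 = 2.4465 m and 2√(Dt) = 2√(0.150 × 23.3) = 3.739 m.
Argument (x−vt)/(2√(Dt)) = (0.599 − 2.4465)/3.739 = -0.4941; ½·erfc(-0.4941) = 0.7576.
C = 983 × 0.7576 = 745 mg/L.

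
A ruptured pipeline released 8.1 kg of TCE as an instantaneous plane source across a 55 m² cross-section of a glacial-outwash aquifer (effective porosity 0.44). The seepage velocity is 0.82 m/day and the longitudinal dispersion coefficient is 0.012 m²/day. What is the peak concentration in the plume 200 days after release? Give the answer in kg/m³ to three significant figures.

The peak of an instantaneous 1D plume sits at x = vt; there the Gaussian factor is 1 and C_max = M/(n_e·A·√(4πDt)), where n_e·A is the pore area the mass is dissolved in.
√(4πDt) = √(4π × 0.012 × 200) = 5.492 m, so C_max = 8.1/(0.44 × 55 × 5.492) = 0.0609 kg/m³.

0.0609 kg/m³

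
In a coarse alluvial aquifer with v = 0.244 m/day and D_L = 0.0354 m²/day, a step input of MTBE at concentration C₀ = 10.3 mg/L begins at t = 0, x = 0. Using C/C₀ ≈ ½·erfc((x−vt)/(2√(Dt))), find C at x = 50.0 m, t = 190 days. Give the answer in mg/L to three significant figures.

1.65 mg/L

For a continuous step input, C/C₀ ≈ ½·erfc((x−vt)/(2√(Dt))).
vt = 0.244 × 190 = 46.36 m and 2√(Dt) = 2√(0.0354 × 190) = 5.187 m.
Argument (x−vt)/(2√(Dt)) = (50.0 − 46.36)/5.187 = 0.7018; ½·erfc(0.7018) = 0.1605.
C = 10.3 × 0.1605 = 1.65 mg/L.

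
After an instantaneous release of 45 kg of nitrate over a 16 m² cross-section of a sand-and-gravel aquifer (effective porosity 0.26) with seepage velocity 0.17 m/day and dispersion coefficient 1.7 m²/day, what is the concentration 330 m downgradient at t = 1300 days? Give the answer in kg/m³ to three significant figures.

0.0169 kg/m³

For an instantaneous plane source, C(x,t) = M/(n_e·A·√(4πDt)) · exp(−(x−vt)²/(4Dt)), with n_e·A the pore (flow) area.
Plume center vt = 0.17 × 1300 = 221 m, so the well at 330 m is 109 m downgradient of the peak.
√(4πDt) = 166.6 m, giving peak height M/(n_e·A·√(4πDt)) = 45/(0.26 × 16 × 166.6) = 0.06493 kg/m³.
(x−vt)²/(4Dt) = (109)²/(4 × 1.7 × 1300) = 1.344; exp(−1.344) = 0.2608.
C = 0.06493 × 0.2608 = 0.0169 kg/m³.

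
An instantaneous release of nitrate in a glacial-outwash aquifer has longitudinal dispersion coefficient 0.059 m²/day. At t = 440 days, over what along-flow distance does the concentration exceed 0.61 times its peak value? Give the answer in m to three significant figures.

The plume is Gaussian with σ = √(2Dt) = √(2 × 0.059 × 440) = 7.206 m.
C/C_peak = exp(−Δx²/(2σ²)) = 0.61 ⇒ Δx = σ·√(−2 ln 0.61) = 7.206 × 0.9943 = 7.165 m.
Width = 2Δx = 14.3 m.

14.3 m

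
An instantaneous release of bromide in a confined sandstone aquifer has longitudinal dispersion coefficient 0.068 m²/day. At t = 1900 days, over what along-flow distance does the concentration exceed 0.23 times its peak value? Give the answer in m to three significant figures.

The plume is Gaussian with σ = √(2Dt) = √(2 × 0.068 × 1900) = 16.07 m.
C/C_peak = exp(−Δx²/(2σ²)) = 0.23 ⇒ Δx = σ·√(−2 ln 0.23) = 16.07 × 1.714 = 27.54 m.
Width = 2Δx = 55.1 m.

55.1 m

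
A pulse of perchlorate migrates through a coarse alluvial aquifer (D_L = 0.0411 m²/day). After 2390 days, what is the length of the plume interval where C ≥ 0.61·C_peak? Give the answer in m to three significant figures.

27.9 m

The plume is Gaussian with σ = √(2Dt) = √(2 × 0.0411 × 2390) = 14.02 m.
C/C_peak = exp(−Δx²/(2σ²)) = 0.61 ⇒ Δx = σ·√(−2 ln 0.61) = 14.02 × 0.9943 = 13.94 m.
Width = 2Δx = 27.9 m.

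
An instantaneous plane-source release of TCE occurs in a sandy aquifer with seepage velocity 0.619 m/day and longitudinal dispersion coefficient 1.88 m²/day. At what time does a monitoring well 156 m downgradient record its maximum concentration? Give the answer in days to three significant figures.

247 days

For the 1D instantaneous-source solution, setting ∂C/∂t = 0 at fixed x gives v²t² + 2Dt − x² = 0, so t = (√(D² + v²x²) − D)/v².
√(D² + v²x²) = √(1.88² + 0.619² × 156²) = 96.58; v² = 0.383161.
t = (96.58 − 1.88)/0.383161 = 247 days (vs. the pure-advection estimate x/v = 252 d).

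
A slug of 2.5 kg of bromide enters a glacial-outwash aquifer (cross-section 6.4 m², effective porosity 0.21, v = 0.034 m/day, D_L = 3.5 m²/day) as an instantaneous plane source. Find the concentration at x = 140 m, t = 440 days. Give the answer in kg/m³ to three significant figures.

For an instantaneous plane source, C(x,t) = M/(n_e·A·√(4πDt)) · exp(−(x−vt)²/(4Dt)), with n_e·A the pore (flow) area.
Plume center vt = 0.034 × 440 = 14.96 m, so the well at 140 m is 125.04 m downgradient of the peak.
√(4πDt) = 139.1 m, giving peak height M/(n_e·A·√(4πDt)) = 2.5/(0.21 × 6.4 × 139.1) = 0.01337 kg/m³.
(x−vt)²/(4Dt) = (125.04)²/(4 × 3.5 × 440) = 2.538; exp(−2.538) = 0.07902.
C = 0.01337 × 0.07902 = 0.00106 kg/m³.

0.00106 kg/m³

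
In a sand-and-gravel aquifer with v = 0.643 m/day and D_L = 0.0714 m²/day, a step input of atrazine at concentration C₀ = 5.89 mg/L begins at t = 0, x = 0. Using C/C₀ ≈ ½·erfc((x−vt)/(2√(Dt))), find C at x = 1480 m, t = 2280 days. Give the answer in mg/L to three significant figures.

For a continuous step input, C/C₀ ≈ ½·erfc((x−vt)/(2√(Dt))).
vt = 0.643 × 2280 = 1466.04 m and 2√(Dt) = 2√(0.0714 × 2280) = 25.52 m.
Argument (x−vt)/(2√(Dt)) = (1480 − 1466.04)/25.52 = 0.5470; ½·erfc(0.5470) = 0.2196.
C = 5.89 × 0.2196 = 1.29 mg/L.

1.29 mg/L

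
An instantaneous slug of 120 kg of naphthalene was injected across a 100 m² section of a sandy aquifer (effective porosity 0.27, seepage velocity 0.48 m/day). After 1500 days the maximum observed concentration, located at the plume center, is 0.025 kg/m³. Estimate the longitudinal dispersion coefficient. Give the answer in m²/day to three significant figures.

At the plume center C_max = M/(n_e·A·√(4πDt)), so D = M²/(4πt·(n_e·A·C_max)²).
n_e·A·C_max = 0.27 × 100 × 0.025 = 0.6750 kg/m.
D = 120²/(4π × 1500 × 0.6750²) = 1.68 m²/day.

1.68 m²/day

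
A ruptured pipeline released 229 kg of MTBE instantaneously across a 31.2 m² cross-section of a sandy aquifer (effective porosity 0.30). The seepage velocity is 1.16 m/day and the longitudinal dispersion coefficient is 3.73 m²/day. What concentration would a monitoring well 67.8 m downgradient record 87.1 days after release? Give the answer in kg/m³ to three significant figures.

0.164 kg/m³

For an instantaneous plane source, C(x,t) = M/(n_e·A·√(4πDt)) · exp(−(x−vt)²/(4Dt)), with n_e·A the pore (flow) area.
Plume center vt = 1.16 × 87.1 = 101.036 m, so the well at 67.8 m is 33.236 m upgradient of the peak.
√(4πDt) = 63.90 m, giving peak height M/(n_e·A·√(4πDt)) = 229/(0.30 × 31.2 × 63.90) = 0.3829 kg/m³.
(x−vt)²/(4Dt) = (-33.236)²/(4 × 3.73 × 87.1) = 0.8500; exp(−0.8500) = 0.4274.
C = 0.3829 × 0.4274 = 0.164 kg/m³.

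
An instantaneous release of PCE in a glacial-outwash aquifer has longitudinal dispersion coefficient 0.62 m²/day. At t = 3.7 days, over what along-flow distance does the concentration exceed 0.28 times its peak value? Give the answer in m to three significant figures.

6.84 m

The plume is Gaussian with σ = √(2Dt) = √(2 × 0.62 × 3.7) = 2.142 m.
C/C_peak = exp(−Δx²/(2σ²)) = 0.28 ⇒ Δx = σ·√(−2 ln 0.28) = 2.142 × 1.596 = 3.419 m.
Width = 2Δx = 6.84 m.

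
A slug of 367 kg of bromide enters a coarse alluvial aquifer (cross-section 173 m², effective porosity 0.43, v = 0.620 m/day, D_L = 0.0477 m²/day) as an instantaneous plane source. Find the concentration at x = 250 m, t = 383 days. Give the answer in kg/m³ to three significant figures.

For an instantaneous plane source, C(x,t) = M/(n_e·A·√(4πDt)) · exp(−(x−vt)²/(4Dt)), with n_e·A the pore (flow) area.
Plume center vt = 0.620 × 383 = 237.46 m, so the well at 250 m is 12.54 m downgradient of the peak.
√(4πDt) = 15.15 m, giving peak height M/(n_e·A·√(4πDt)) = 367/(0.43 × 173 × 15.15) = 0.3256 kg/m³.
(x−vt)²/(4Dt) = (12.54)²/(4 × 0.0477 × 383) = 2.152; exp(−2.152) = 0.1163.
C = 0.3256 × 0.1163 = 0.0379 kg/m³.

0.0379 kg/m³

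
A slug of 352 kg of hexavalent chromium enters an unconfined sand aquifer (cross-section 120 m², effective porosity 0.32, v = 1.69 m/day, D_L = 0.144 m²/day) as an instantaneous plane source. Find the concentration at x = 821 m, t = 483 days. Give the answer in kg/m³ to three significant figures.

0.286 kg/m³

For an instantaneous plane source, C(x,t) = M/(n_e·A·√(4πDt)) · exp(−(x−vt)²/(4Dt)), with n_e·A the pore (flow) area.
Plume center vt = 1.69 × 483 = 816.27 m, so the well at 821 m is 4.73 m downgradient of the peak.
√(4πDt) = 29.56 m, giving peak height M/(n_e·A·√(4πDt)) = 352/(0.32 × 120 × 29.56) = 0.3101 kg/m³.
(x−vt)²/(4Dt) = (4.73)²/(4 × 0.144 × 483) = 0.08042; exp(−0.08042) = 0.9227.
C = 0.3101 × 0.9227 = 0.286 kg/m³.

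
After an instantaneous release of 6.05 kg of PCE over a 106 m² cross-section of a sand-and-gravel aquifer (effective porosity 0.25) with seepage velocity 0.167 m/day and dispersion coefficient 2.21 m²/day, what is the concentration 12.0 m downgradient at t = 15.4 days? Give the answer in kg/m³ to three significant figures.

0.00575 kg/m³

For an instantaneous plane source, C(x,t) = M/(n_e·A·√(4πDt)) · exp(−(x−vt)²/(4Dt)), with n_e·A the pore (flow) area.
Plume center vt = 0.167 × 15.4 = 2.5718 m, so the well at 12.0 m is 9.4282 m downgradient of the peak.
√(4πDt) = 20.68 m, giving peak height M/(n_e·A·√(4πDt)) = 6.05/(0.25 × 106 × 20.68) = 0.01104 kg/m³.
(x−vt)²/(4Dt) = (9.4282)²/(4 × 2.21 × 15.4) = 0.6530; exp(−0.6530) = 0.5205.
C = 0.01104 × 0.5205 = 0.00575 kg/m³.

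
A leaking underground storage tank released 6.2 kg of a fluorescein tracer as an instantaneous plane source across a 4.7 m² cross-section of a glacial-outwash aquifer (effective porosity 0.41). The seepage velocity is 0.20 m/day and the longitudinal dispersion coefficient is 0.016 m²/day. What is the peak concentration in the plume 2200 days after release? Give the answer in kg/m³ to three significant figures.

0.153 kg/m³

The peak of an instantaneous 1D plume sits at x = vt; there the Gaussian factor is 1 and C_max = M/(n_e·A·√(4πDt)), where n_e·A is the pore area the mass is dissolved in.
√(4πDt) = √(4π × 0.016 × 2200) = 21.03 m, so C_max = 6.2/(0.41 × 4.7 × 21.03) = 0.153 kg/m³.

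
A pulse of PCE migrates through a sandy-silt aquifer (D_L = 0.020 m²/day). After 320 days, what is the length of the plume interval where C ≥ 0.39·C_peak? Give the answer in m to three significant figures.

9.82 m

The plume is Gaussian with σ = √(2Dt) = √(2 × 0.020 × 320) = 3.578 m.
C/C_peak = exp(−Δx²/(2σ²)) = 0.39 ⇒ Δx = σ·√(−2 ln 0.39) = 3.578 × 1.372 = 4.909 m.
Width = 2Δx = 9.82 m.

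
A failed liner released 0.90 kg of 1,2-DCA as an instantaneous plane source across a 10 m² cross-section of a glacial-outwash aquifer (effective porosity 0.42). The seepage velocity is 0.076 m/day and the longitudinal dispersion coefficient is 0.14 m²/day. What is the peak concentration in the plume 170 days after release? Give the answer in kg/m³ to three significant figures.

The peak of an instantaneous 1D plume sits at x = vt; there the Gaussian factor is 1 and C_max = M/(n_e·A·√(4πDt)), where n_e·A is the pore area the mass is dissolved in.
√(4πDt) = √(4π × 0.14 × 170) = 17.29 m, so C_max = 0.90/(0.42 × 10 × 17.29) = 0.0124 kg/m³.

0.0124 kg/m³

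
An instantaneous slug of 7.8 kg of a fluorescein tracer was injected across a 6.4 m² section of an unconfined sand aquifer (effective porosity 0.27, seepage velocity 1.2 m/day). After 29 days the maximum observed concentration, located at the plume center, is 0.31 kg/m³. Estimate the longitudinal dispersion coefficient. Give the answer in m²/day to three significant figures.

At the plume center C_max = M/(n_e·A·√(4πDt)), so D = M²/(4πt·(n_e·A·C_max)²).
n_e·A·C_max = 0.27 × 6.4 × 0.31 = 0.5357 kg/m.
D = 7.8²/(4π × 29 × 0.5357²) = 0.582 m²/day.

0.582 m²/day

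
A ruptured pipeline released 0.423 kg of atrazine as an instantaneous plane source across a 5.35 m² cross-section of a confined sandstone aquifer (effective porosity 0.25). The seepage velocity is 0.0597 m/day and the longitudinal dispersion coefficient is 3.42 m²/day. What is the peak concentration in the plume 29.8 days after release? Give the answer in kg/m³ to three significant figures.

0.00884 kg/m³

The peak of an instantaneous 1D plume sits at x = vt; there the Gaussian factor is 1 and C_max = M/(n_e·A·√(4πDt)), where n_e·A is the pore area the mass is dissolved in.
√(4πDt) = √(4π × 3.42 × 29.8) = 35.79 m, so C_max = 0.423/(0.25 × 5.35 × 35.79) = 0.00884 kg/m³.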